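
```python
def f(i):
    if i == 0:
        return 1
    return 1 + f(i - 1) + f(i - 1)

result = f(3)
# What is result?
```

f(i) = 1 + 2·f(i-1), f(0)=1. Closed form: (1+1)·2^3 - 1 = 15.

Answer: 15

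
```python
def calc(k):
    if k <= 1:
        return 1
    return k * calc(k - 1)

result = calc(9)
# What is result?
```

calc(9) = 9 * 8 * 7 * 6 * 5 * 4 * 3 * 2 * 1 = 362880

Answer: 362880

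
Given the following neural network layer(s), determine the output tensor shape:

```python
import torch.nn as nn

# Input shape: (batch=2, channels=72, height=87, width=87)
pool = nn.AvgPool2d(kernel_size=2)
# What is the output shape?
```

Input: (2, 72, 87, 87) -> Output: (2, 72, 43, 43)

Answer: (2, 72, 43, 43)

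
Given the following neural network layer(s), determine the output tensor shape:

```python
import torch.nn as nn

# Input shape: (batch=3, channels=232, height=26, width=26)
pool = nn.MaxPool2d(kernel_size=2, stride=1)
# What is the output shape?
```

Input: (3, 232, 26, 26) -> Output: (3, 232, 25, 25)

Answer: (3, 232, 25, 25)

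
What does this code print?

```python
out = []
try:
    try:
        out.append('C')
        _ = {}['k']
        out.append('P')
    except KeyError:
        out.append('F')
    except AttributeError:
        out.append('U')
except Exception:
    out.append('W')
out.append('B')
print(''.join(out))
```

Execution trace: 'C' (inner try body) → 'F' (inner except KeyError) → 'B' (after the try/except). Output: CFB

Answer: CFB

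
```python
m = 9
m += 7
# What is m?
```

Trace:
`m = 9` → m = 9
`m += 7` → m = 16
So m = 16

Answer: 16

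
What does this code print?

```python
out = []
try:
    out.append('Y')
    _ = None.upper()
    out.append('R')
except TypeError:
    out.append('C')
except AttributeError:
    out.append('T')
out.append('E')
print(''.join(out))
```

Execution trace: 'Y' (try body) → 'T' (except AttributeError) → 'E' (after the try/except). Output: YTE

Answer: YTE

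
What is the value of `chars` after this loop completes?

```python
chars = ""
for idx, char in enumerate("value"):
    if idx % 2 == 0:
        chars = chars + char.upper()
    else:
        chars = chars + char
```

Uppercase even positions in 'value'
`chars` takes the values: "" → "V" → "Va" → "VaL" → "VaLu" → "VaLuE"

Answer: "VaLuE"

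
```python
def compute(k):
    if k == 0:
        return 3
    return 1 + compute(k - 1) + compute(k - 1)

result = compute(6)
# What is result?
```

compute(k) = 1 + 2·compute(k-1), compute(0)=3. Closed form: (3+1)·2^6 - 1 = 255.

Answer: 255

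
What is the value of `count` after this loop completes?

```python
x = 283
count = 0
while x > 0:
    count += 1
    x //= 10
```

Count digits by repeated division by 10
`count` takes the values: 0 → 1 → 2 → 3

Answer: 3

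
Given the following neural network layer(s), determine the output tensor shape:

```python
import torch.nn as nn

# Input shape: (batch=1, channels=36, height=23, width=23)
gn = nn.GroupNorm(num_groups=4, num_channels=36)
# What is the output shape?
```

Input: (1, 36, 23, 23) -> Output: (1, 36, 23, 23)

Answer: (1, 36, 23, 23)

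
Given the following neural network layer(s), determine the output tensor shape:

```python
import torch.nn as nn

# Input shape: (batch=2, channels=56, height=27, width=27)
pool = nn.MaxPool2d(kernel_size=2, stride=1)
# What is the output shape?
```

Input: (2, 56, 27, 27) -> Output: (2, 56, 26, 26)

Answer: (2, 56, 26, 26)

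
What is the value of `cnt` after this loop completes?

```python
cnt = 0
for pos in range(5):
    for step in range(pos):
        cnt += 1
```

Triangle number: 0+1+2+...+4
`cnt` takes the values: 0 → 1 → 2 → 3 → 4 → 5 → 6 → 7 → 8 → 9 → 10

Answer: 10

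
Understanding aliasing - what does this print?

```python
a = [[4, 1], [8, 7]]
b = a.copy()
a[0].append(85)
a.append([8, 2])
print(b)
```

Key concept: shallow copy with nested lists.
Step by step:
`a = [[4, 1], [8, 7]]` → a = [[4, 1], [8, 7]]
`b = a.copy()` → b = [[4, 1], [8, 7]]
`a[0].append(85)` → a = [[4, 1, 85], [8, 7]]; b = [[4, 1, 85], [8, 7]]
`a.append([8, 2])` → a = [[4, 1, 85], [8, 7], [8, 2]]
`print(b)` → prints [[4, 1, 85], [8, 7]]

Answer: [[4, 1, 85], [8, 7]]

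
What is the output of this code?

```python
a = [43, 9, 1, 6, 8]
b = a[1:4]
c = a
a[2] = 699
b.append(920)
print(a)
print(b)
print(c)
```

Key concept: slice vs alias.
Step by step:
`a = [43, 9, 1, 6, 8]` → a = [43, 9, 1, 6, 8]
`b = a[1:4]` → b = [9, 1, 6]
`c = a` → c = [43, 9, 1, 6, 8] (same object as a)
`a[2] = 699` → a = [43, 9, 699, 6, 8] (same object as c); c = [43, 9, 699, 6, 8] (same object as a)
`b.append(920)` → b = [9, 1, 6, 920]
`print(a)` → prints [43, 9, 699, 6, 8]
`print(b)` → prints [9, 1, 6, 920]
`print(c)` → prints [43, 9, 699, 6, 8]

Answer:
[43, 9, 699, 6, 8]
[9, 1, 6, 920]
[43, 9, 699, 6, 8]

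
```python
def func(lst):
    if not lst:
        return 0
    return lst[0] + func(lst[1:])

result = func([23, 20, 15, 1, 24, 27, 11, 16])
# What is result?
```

23 + 20 + 15 + 1 + 24 + 27 + 11 + 16 + 0 = 137

Answer: 137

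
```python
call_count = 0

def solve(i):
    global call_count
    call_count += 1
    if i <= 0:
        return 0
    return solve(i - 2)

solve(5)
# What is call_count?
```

Linear recursion stepping by 2: 4 calls from i=5 down to ≤0.

Answer: 4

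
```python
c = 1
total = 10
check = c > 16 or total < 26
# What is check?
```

Trace:
`c = 1` → c = 1
`total = 10` → total = 10
`check = c > 16 or total < 26` → check = True
So check = True

Answer: True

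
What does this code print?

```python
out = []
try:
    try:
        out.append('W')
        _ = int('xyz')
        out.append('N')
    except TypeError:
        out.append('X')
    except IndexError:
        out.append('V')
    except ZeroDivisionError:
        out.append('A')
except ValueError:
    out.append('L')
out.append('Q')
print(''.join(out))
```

Execution trace: 'W' (try body) → 'L' (outer except ValueError) → 'Q' (after the try/except). Output: WLQ

Answer: WLQ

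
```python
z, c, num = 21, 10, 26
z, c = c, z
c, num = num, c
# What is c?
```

Trace:
`z, c, num = 21, 10, 26` → z = 21; c = 10; num = 26
`z, c = c, z` → z = 10; c = 21
`c, num = num, c` → c = 26; num = 21
So c = 26

Answer: 26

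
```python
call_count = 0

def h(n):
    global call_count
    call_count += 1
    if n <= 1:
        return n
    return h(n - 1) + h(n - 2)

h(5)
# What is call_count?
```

Calls(n) = 1 + Calls(n-1) + Calls(n-2); Calls(0)=Calls(1)=1. For n=5 this gives 15.

Answer: 15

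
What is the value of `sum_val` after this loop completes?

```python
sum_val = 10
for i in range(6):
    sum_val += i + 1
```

Start at 10, add 1 to 6 = 31
`sum_val` takes the values: 10 → 11 → 13 → 16 → 20 → 25 → 31

Answer: 31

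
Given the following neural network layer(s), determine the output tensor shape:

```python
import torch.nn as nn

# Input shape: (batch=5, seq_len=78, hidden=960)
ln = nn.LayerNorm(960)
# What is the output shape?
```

Input: (5, 78, 960) -> Output: (5, 78, 960)

Answer: (5, 78, 960)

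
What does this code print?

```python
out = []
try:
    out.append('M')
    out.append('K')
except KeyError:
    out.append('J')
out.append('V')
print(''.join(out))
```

Execution trace: 'M' (try body) → 'K' (try body, no exception) → 'V' (after the try/except). Output: MKV

Answer: MKV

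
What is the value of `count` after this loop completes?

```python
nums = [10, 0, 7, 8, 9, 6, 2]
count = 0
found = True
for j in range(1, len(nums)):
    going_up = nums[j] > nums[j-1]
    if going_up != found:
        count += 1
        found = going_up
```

Count direction changes in [10, 0, 7, 8, 9, 6, 2]
`count` takes the values: 0 → 1 → 2 → 3

Answer: 3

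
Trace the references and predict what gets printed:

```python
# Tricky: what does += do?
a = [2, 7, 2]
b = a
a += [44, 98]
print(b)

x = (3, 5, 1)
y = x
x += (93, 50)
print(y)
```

Key concept: += behavior differs for mutable vs immutable.
Step by step:
`a = [2, 7, 2]` → a = [2, 7, 2]
`b = a` → b = [2, 7, 2] (same object as a)
`a += [44, 98]` → a = [2, 7, 2, 44, 98] (same object as b); b = [2, 7, 2, 44, 98] (same object as a)
`print(b)` → prints [2, 7, 2, 44, 98]
`x = (3, 5, 1)` → x = (3, 5, 1)
`y = x` → y = (3, 5, 1)
`x += (93, 50)` → x = (3, 5, 1, 93, 50)
`print(y)` → prints (3, 5, 1)

Answer:
[2, 7, 2, 44, 98]
(3, 5, 1)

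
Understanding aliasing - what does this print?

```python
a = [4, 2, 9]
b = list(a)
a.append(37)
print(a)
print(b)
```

Key concept: list() constructor creates copy.
Step by step:
`a = [4, 2, 9]` → a = [4, 2, 9]
`b = list(a)` → b = [4, 2, 9]
`a.append(37)` → a = [4, 2, 9, 37]
`print(a)` → prints [4, 2, 9, 37]
`print(b)` → prints [4, 2, 9]

Answer:
[4, 2, 9, 37]
[4, 2, 9]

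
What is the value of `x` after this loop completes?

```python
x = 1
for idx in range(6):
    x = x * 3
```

Multiply by 3, 6 times: 1 * 3^6 = 729
`x` takes the values: 1 → 3 → 9 → 27 → 81 → 243 → 729

Answer: 729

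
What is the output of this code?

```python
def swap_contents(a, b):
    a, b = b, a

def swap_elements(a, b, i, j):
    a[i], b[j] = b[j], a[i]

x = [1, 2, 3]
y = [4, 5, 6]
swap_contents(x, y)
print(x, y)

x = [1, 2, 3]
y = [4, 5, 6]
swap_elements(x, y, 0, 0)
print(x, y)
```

Key concept: parameter rebinding vs mutation.
Step by step:
`x = [1, 2, 3]` → x = [1, 2, 3]
`y = [4, 5, 6]` → y = [4, 5, 6]
`swap_contents(x, y)` → no visible change to tracked variables
`print(x, y)` → prints [1, 2, 3] [4, 5, 6]
`x = [1, 2, 3]` → x = [1, 2, 3]
`y = [4, 5, 6]` → y = [4, 5, 6]
`swap_elements(x, y, 0, 0)` → x = [4, 2, 3]; y = [1, 5, 6]
`print(x, y)` → prints [4, 2, 3] [1, 5, 6]

Answer:
[1, 2, 3] [4, 5, 6]
[4, 2, 3] [1, 5, 6]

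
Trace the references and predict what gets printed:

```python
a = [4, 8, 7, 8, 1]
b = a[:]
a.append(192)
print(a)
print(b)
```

Key concept: slice [:] creates copy.
Step by step:
`a = [4, 8, 7, 8, 1]` → a = [4, 8, 7, 8, 1]
`b = a[:]` → b = [4, 8, 7, 8, 1]
`a.append(192)` → a = [4, 8, 7, 8, 1, 192]
`print(a)` → prints [4, 8, 7, 8, 1, 192]
`print(b)` → prints [4, 8, 7, 8, 1]

Answer:
[4, 8, 7, 8, 1, 192]
[4, 8, 7, 8, 1]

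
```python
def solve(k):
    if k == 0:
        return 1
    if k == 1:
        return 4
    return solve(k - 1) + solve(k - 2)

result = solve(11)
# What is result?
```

Build up from base cases: solve(0)=1, solve(1)=4, solve(2)=5, solve(3)=9, solve(4)=14, solve(5)=23, solve(6)=37, ..., solve(11)=411

Answer: 411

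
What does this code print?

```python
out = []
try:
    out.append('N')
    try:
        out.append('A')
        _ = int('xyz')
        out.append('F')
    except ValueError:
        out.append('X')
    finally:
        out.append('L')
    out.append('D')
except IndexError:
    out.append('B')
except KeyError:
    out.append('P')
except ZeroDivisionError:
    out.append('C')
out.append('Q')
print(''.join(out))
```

Execution trace: 'N' (try body) → 'A' (inner try body) → 'X' (inner except ValueError) → 'L' (inner finally) → 'D' (try body, no exception) → 'Q' (after the try/except). Output: NAXLDQ

Answer: NAXLDQ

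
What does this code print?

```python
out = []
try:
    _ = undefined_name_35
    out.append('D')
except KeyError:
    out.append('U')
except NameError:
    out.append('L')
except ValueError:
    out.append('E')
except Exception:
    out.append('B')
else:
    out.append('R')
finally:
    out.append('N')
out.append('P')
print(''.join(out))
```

Execution trace: 'L' (except NameError) → 'N' (finally) → 'P' (after the try/except). Output: LNP

Answer: LNP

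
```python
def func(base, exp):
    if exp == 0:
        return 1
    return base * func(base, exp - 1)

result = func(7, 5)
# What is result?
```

func(7, 5) = 7 * 7 * 7 * 7 * 7 = 16807

Answer: 16807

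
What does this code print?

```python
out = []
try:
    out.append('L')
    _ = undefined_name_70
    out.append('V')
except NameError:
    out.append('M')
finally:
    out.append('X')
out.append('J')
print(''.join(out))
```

Execution trace: 'L' (try body) → 'M' (except NameError) → 'X' (finally) → 'J' (after the try/except). Output: LMXJ

Answer: LMXJ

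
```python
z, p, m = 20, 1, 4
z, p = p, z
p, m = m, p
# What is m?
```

Trace:
`z, p, m = 20, 1, 4` → z = 20; p = 1; m = 4
`z, p = p, z` → z = 1; p = 20
`p, m = m, p` → p = 4; m = 20
So m = 20

Answer: 20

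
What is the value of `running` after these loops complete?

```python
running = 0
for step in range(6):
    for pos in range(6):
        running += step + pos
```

Sum of all step+pos for step,pos in 6x6
`running` takes the values: 0 → 1 → 3 → 6 → 10 → 15 → 16 → 18 → 21 → 25 → 30 → 36 → 38 → 41 → 45 → 50 → 56 → 63 → 66 → 70 → 75 → 81 → 88 → 96 → 100 → 105 → 111 → 118 → 126 → 135 → 140 → 146 → 153 → 161 → 170 → 180

Answer: 180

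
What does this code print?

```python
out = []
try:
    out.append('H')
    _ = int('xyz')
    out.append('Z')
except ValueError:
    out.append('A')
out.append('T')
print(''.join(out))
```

Execution trace: 'H' (try body) → 'A' (except ValueError) → 'T' (after the try/except). Output: HAT

Answer: HAT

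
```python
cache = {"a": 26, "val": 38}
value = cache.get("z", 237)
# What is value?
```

Trace:
`cache = {"a": 26, "val": 38}` → cache = {'a': 26, 'val': 38}
`value = cache.get("z", 237)` → value = 237
So value = 237

Answer: 237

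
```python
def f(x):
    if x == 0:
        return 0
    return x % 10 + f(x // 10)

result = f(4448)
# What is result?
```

Sum of digits of 4448: 8 + 4 + 4 + 4 = 20

Answer: 20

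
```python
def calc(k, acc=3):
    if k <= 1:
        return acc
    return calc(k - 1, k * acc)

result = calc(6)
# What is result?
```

Accumulator trace (n, acc): (6, 3) -> (5, 18) -> (4, 90) -> (3, 360) -> (2, 1080) -> (1, 2160) -> return 2160

Answer: 2160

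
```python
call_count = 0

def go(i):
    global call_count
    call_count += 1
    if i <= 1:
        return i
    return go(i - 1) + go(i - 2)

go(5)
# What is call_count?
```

Calls(i) = 1 + Calls(i-1) + Calls(i-2); Calls(0)=Calls(1)=1. For i=5 this gives 15.

Answer: 15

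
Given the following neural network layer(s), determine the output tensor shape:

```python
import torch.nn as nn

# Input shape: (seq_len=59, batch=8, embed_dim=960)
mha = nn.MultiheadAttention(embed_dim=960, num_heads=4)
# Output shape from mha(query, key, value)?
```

Input: (59, 8, 960) -> Output: (59, 8, 960)

Answer: (59, 8, 960)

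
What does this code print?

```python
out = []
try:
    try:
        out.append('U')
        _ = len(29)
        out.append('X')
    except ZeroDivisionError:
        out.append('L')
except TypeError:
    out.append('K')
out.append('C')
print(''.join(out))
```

Execution trace: 'U' (inner try body) → 'K' (outer except TypeError) → 'C' (after the try/except). Output: UKC

Answer: UKC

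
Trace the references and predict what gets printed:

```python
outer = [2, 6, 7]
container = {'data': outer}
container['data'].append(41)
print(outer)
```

Key concept: dict holds reference to list.
Step by step:
`outer = [2, 6, 7]` → outer = [2, 6, 7]
`container = {'data': outer}` → container = {'data': [2, 6, 7]}
`container['data'].append(41)` → outer = [2, 6, 7, 41]; container = {'data': [2, 6, 7, 41]}
`print(outer)` → prints [2, 6, 7, 41]

Answer: [2, 6, 7, 41]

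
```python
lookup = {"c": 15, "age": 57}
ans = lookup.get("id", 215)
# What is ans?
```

Trace:
`lookup = {"c": 15, "age": 57}` → lookup = {'c': 15, 'age': 57}
`ans = lookup.get("id", 215)` → ans = 215
So ans = 215

Answer: 215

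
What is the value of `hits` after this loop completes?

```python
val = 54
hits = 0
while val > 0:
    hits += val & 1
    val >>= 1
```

Count set bits in 54 (binary: 0b110110)
`hits` takes the values: 0 → 1 → 2 → 3 → 4

Answer: 4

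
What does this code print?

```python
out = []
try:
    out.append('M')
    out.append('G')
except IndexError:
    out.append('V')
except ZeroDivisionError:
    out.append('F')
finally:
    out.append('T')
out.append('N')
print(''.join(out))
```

Execution trace: 'M' (try body) → 'G' (try body, no exception) → 'T' (finally) → 'N' (after the try/except). Output: MGTN

Answer: MGTN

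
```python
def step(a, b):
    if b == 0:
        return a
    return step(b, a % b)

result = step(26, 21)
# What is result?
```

step(26, 21) -> step(21, 5) -> step(5, 1) -> step(1, 0) -> 1

Answer: 1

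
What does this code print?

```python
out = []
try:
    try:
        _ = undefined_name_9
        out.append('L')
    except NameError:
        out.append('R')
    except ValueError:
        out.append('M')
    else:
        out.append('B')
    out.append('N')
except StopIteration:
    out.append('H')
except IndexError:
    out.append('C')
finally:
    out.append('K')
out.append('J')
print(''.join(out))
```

Execution trace: 'R' (inner except NameError) → 'N' (try body, no exception) → 'K' (finally) → 'J' (after the try/except). Output: RNKJ

Answer: RNKJ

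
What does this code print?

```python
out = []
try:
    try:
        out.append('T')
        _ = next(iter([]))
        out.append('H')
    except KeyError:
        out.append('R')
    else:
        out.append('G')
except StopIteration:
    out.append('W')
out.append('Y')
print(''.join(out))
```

Execution trace: 'T' (inner try body) → 'W' (outer except StopIteration) → 'Y' (after the try/except). Output: TWY

Answer: TWY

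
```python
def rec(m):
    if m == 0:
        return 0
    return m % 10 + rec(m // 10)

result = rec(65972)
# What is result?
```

Sum of digits of 65972: 2 + 7 + 9 + 5 + 6 = 29

Answer: 29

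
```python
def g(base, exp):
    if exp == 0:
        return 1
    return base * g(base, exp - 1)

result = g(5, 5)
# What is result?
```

g(5, 5) = 5 * 5 * 5 * 5 * 5 = 3125

Answer: 3125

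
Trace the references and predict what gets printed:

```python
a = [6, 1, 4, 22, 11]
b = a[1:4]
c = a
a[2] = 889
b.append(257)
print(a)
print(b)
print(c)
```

Key concept: slice vs alias.
Step by step:
`a = [6, 1, 4, 22, 11]` → a = [6, 1, 4, 22, 11]
`b = a[1:4]` → b = [1, 4, 22]
`c = a` → c = [6, 1, 4, 22, 11] (same object as a)
`a[2] = 889` → a = [6, 1, 889, 22, 11] (same object as c); c = [6, 1, 889, 22, 11] (same object as a)
`b.append(257)` → b = [1, 4, 22, 257]
`print(a)` → prints [6, 1, 889, 22, 11]
`print(b)` → prints [1, 4, 22, 257]
`print(c)` → prints [6, 1, 889, 22, 11]

Answer:
[6, 1, 889, 22, 11]
[1, 4, 22, 257]
[6, 1, 889, 22, 11]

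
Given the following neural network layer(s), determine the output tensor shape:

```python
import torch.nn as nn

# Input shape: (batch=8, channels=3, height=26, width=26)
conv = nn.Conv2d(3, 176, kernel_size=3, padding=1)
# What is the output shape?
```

Input: (8, 3, 26, 26) -> Output: (8, 176, 26, 26)

Answer: (8, 176, 26, 26)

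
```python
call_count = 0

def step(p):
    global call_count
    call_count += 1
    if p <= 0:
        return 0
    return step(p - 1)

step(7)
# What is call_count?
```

Linear recursion stepping by 1: 8 calls from p=7 down to ≤0.

Answer: 8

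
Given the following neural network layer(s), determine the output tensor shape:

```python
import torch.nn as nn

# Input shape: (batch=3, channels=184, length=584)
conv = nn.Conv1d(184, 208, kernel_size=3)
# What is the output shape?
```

Input: (3, 184, 584) -> Output: (3, 208, 582)

Answer: (3, 208, 582)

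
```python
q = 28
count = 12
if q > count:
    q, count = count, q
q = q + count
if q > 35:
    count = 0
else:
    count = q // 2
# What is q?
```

Trace:
`q = 28` → q = 28
`count = 12` → count = 12
`if q > count: ...` → q > count is True → q = 12; count = 28
`q = q + count` → q = 40
`if q > 35: ...` → q > 35 is True → count = 0
So q = 40

Answer: 40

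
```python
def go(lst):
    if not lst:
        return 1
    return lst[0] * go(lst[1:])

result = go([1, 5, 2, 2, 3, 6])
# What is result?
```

Product over [1, 5, 2, 2, 3, 6] = 1 * 5 * 2 * 2 * 3 * 6 = 360

Answer: 360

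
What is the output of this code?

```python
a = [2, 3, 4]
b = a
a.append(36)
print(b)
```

Key concept: basic list aliasing.
Step by step:
`a = [2, 3, 4]` → a = [2, 3, 4]
`b = a` → b = [2, 3, 4] (same object as a)
`a.append(36)` → a = [2, 3, 4, 36] (same object as b); b = [2, 3, 4, 36] (same object as a)
`print(b)` → prints [2, 3, 4, 36]

Answer: [2, 3, 4, 36]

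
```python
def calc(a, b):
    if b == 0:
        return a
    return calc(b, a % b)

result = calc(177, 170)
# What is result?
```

calc(177, 170) -> calc(170, 7) -> calc(7, 2) -> calc(2, 1) -> calc(1, 0) -> 1

Answer: 1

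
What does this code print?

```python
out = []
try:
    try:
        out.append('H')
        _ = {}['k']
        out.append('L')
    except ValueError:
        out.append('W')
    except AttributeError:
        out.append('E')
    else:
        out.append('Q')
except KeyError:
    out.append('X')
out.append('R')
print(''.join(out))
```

Execution trace: 'H' (try body) → 'X' (outer except KeyError) → 'R' (after the try/except). Output: HXR

Answer: HXR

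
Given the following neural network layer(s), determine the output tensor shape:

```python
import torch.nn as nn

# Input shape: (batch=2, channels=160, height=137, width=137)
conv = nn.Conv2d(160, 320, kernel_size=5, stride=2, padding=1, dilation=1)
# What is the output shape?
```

Input: (2, 160, 137, 137) -> Output: (2, 320, 68, 68)

Answer: (2, 320, 68, 68)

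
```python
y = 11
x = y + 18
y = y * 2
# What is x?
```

Trace:
`y = 11` → y = 11
`x = y + 18` → x = 29
`y = y * 2` → y = 22
So x = 29

Answer: 29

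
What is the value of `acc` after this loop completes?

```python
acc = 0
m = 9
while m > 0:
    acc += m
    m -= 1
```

Sum 9 down to 1
`acc` takes the values: 0 → 9 → 17 → 24 → 30 → 35 → 39 → 42 → 44 → 45

Answer: 45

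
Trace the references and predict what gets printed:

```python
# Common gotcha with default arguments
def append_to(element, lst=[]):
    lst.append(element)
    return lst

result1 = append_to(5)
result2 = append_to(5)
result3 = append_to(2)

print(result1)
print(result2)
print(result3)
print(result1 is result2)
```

Key concept: mutable default argument gotcha.
Step by step:
`result1 = append_to(5)` → result1 = [5]
`result2 = append_to(5)` → result1 = [5, 5] (same object as result2); result2 = [5, 5] (same object as result1)
`result3 = append_to(2)` → result1 = [5, 5, 2] (same object as result2, result3); result2 = [5, 5, 2] (same object as result1, result3); result3 = [5, 5, 2] (same object as result1, result2)
`print(result1)` → prints [5, 5, 2]
`print(result2)` → prints [5, 5, 2]
`print(result3)` → prints [5, 5, 2]
`print(result1 is result2)` → prints True

Answer:
[5, 5, 2]
[5, 5, 2]
[5, 5, 2]
True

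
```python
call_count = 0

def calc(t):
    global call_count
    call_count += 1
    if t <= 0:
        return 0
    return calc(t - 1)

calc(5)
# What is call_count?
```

Linear recursion stepping by 1: 6 calls from t=5 down to ≤0.

Answer: 6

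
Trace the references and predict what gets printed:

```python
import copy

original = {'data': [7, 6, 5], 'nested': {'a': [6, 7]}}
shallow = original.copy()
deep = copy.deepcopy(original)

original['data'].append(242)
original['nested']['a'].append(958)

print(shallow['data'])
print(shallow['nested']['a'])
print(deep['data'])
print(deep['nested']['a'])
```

Key concept: comparing shallow vs deep copy.
Step by step:
`original = {'data': [7, 6, 5], 'nested': {'a': [6, 7]}}` → original = {'data': [7, 6, 5], 'nested': {'a': [6, 7]}}
`shallow = original.copy()` → shallow = {'data': [7, 6, 5], 'nested': {'a': [6, 7]}}
`deep = copy.deepcopy(original)` → deep = {'data': [7, 6, 5], 'nested': {'a': [6, 7]}}
`original['data'].append(242)` → original = {'data': [7, 6, 5, 242], 'nested': {'a': [6, 7]}}; shallow = {'data': [7, 6, 5, 242], 'nested': {'a': [6, 7]}}
`original['nested']['a'].append(958)` → original = {'data': [7, 6, 5, 242], 'nested': {'a': [6, 7, 958]}}; shallow = {'data': [7, 6, 5, 242], 'nested': {'a': [6, 7, 958]}}
`print(shallow['data'])` → prints [7, 6, 5, 242]
`print(shallow['nested']['a'])` → prints [6, 7, 958]
`print(deep['data'])` → prints [7, 6, 5]
`print(deep['nested']['a'])` → prints [6, 7]

Answer:
[7, 6, 5, 242]
[6, 7, 958]
[7, 6, 5]
[6, 7]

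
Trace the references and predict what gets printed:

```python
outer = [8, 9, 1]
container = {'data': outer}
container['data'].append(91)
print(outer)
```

Key concept: dict holds reference to list.
Step by step:
`outer = [8, 9, 1]` → outer = [8, 9, 1]
`container = {'data': outer}` → container = {'data': [8, 9, 1]}
`container['data'].append(91)` → outer = [8, 9, 1, 91]; container = {'data': [8, 9, 1, 91]}
`print(outer)` → prints [8, 9, 1, 91]

Answer: [8, 9, 1, 91]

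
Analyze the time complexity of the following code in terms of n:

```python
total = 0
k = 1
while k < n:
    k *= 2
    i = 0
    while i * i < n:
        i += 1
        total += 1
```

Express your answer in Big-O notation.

Each loop level contributes: log n × √n. Multiplying the contributions gives O(√n log n).

Answer: O(√n log n)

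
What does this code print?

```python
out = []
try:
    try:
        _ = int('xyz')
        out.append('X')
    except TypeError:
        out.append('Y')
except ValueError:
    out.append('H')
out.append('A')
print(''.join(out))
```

Execution trace: 'H' (outer except ValueError) → 'A' (after the try/except). Output: HA

Answer: HA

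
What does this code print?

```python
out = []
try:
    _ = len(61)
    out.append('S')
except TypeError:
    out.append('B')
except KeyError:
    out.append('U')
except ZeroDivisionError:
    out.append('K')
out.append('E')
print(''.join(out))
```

Execution trace: 'B' (except TypeError) → 'E' (after the try/except). Output: BE

Answer: BE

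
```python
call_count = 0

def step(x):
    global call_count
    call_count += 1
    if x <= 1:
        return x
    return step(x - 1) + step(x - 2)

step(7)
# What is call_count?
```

Calls(x) = 1 + Calls(x-1) + Calls(x-2); Calls(0)=Calls(1)=1. For x=7 this gives 41.

Answer: 41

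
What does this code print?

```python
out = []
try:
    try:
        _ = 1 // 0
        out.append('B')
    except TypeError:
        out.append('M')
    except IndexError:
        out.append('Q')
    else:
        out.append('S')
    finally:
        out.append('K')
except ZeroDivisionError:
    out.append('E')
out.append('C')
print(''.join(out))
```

Execution trace: 'K' (finally) → 'E' (outer except ZeroDivisionError) → 'C' (after the try/except). Output: KEC

Answer: KEC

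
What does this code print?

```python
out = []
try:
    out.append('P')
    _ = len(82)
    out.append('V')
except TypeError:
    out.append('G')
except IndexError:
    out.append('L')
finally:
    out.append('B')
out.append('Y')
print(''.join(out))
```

Execution trace: 'P' (try body) → 'G' (except TypeError) → 'B' (finally) → 'Y' (after the try/except). Output: PGBY

Answer: PGBY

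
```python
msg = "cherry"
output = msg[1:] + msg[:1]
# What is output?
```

Trace:
`msg = "cherry"` → msg = 'cherry'
`output = msg[1:] + msg[:1]` → output = 'herryc'
So output = 'herryc'

Answer: 'herryc'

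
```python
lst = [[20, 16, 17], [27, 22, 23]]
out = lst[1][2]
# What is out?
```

Trace:
`lst = [[20, 16, 17], [27, 22, 23]]` → lst = [[20, 16, 17], [27, 22, 23]]
`out = lst[1][2]` → out = 23
So out = 23

Answer: 23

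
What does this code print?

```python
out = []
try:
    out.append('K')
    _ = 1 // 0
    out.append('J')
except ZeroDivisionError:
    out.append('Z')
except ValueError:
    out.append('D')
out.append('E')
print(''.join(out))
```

Execution trace: 'K' (try body) → 'Z' (except ZeroDivisionError) → 'E' (after the try/except). Output: KZE

Answer: KZE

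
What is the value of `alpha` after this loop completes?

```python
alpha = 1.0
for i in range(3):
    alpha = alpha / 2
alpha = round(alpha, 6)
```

Halving LR 3 times: 1 / 2^3
`alpha` takes the values: 1.0 → 0.5 → 0.25 → 0.125

Answer: 0.125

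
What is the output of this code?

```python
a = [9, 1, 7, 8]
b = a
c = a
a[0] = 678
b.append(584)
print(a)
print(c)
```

Key concept: multiple aliases.
Step by step:
`a = [9, 1, 7, 8]` → a = [9, 1, 7, 8]
`b = a` → b = [9, 1, 7, 8] (same object as a)
`c = a` → c = [9, 1, 7, 8] (same object as a, b)
`a[0] = 678` → a = [678, 1, 7, 8] (same object as b, c); b = [678, 1, 7, 8] (same object as a, c); c = [678, 1, 7, 8] (same object as a, b)
`b.append(584)` → a = [678, 1, 7, 8, 584] (same object as b, c); b = [678, 1, 7, 8, 584] (same object as a, c); c = [678, 1, 7, 8, 584] (same object as a, b)
`print(a)` → prints [678, 1, 7, 8, 584]
`print(c)` → prints [678, 1, 7, 8, 584]

Answer:
[678, 1, 7, 8, 584]
[678, 1, 7, 8, 584]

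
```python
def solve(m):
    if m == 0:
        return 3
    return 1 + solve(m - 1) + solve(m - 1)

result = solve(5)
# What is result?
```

solve(m) = 1 + 2·solve(m-1), solve(0)=3. Closed form: (3+1)·2^5 - 1 = 127.

Answer: 127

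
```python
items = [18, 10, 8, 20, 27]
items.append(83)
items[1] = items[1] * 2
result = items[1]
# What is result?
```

Trace:
`items = [18, 10, 8, 20, 27]` → items = [18, 10, 8, 20, 27]
`items.append(83)` → items = [18, 10, 8, 20, 27, 83]
`items[1] = items[1] * 2` → items = [18, 20, 8, 20, 27, 83]
`result = items[1]` → result = 20
So result = 20

Answer: 20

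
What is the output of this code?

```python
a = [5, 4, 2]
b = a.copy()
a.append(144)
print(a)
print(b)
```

Key concept: list.copy() creates independent copy.
Step by step:
`a = [5, 4, 2]` → a = [5, 4, 2]
`b = a.copy()` → b = [5, 4, 2]
`a.append(144)` → a = [5, 4, 2, 144]
`print(a)` → prints [5, 4, 2, 144]
`print(b)` → prints [5, 4, 2]

Answer:
[5, 4, 2, 144]
[5, 4, 2]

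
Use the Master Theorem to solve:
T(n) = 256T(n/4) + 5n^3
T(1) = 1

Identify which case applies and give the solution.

a=256, b=4, f(n)=5n^3. log_4(256) = 4. Since c=3 < 4, Case 1 applies: T(n) = Θ(n^log_b(a)) = O(n^4).

Answer: O(n^4) - Case 1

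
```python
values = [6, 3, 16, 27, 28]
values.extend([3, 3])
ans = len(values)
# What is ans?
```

Trace:
`values = [6, 3, 16, 27, 28]` → values = [6, 3, 16, 27, 28]
`values.extend([3, 3])` → values = [6, 3, 16, 27, 28, 3, 3]
`ans = len(values)` → ans = 7
So ans = 7

Answer: 7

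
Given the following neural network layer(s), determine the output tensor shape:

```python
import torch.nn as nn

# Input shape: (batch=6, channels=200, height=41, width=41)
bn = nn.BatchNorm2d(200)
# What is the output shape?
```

Input: (6, 200, 41, 41) -> Output: (6, 200, 41, 41)

Answer: (6, 200, 41, 41)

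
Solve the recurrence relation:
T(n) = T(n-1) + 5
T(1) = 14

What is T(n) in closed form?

Unrolling: T(n) = T(1) + 5·(n-1) = 14 + 5(n-1) = 5n + 9.

Answer: T(n) = 5n + 9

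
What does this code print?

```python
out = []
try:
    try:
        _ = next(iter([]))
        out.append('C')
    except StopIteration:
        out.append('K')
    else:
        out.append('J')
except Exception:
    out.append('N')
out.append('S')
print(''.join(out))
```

Execution trace: 'K' (inner except StopIteration) → 'S' (after the try/except). Output: KS

Answer: KS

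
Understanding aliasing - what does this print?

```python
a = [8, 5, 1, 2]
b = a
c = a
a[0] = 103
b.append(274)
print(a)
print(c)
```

Key concept: multiple aliases.
Step by step:
`a = [8, 5, 1, 2]` → a = [8, 5, 1, 2]
`b = a` → b = [8, 5, 1, 2] (same object as a)
`c = a` → c = [8, 5, 1, 2] (same object as a, b)
`a[0] = 103` → a = [103, 5, 1, 2] (same object as b, c); b = [103, 5, 1, 2] (same object as a, c); c = [103, 5, 1, 2] (same object as a, b)
`b.append(274)` → a = [103, 5, 1, 2, 274] (same object as b, c); b = [103, 5, 1, 2, 274] (same object as a, c); c = [103, 5, 1, 2, 274] (same object as a, b)
`print(a)` → prints [103, 5, 1, 2, 274]
`print(c)` → prints [103, 5, 1, 2, 274]

Answer:
[103, 5, 1, 2, 274]
[103, 5, 1, 2, 274]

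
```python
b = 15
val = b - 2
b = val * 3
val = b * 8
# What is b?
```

Trace:
`b = 15` → b = 15
`val = b - 2` → val = 13
`b = val * 3` → b = 39
`val = b * 8` → val = 312
So b = 39

Answer: 39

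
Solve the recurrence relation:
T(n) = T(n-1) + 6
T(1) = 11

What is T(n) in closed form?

Unrolling: T(n) = T(1) + 6·(n-1) = 11 + 6(n-1) = 6n + 5.

Answer: T(n) = 6n + 5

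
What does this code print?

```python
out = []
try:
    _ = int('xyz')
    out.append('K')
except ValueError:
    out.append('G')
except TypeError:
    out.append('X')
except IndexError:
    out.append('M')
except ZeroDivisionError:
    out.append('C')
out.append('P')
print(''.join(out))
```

Execution trace: 'G' (except ValueError) → 'P' (after the try/except). Output: GP

Answer: GP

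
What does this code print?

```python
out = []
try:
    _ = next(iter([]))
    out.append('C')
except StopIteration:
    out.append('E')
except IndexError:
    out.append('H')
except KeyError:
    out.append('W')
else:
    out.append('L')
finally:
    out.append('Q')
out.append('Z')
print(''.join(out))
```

Execution trace: 'E' (except StopIteration) → 'Q' (finally) → 'Z' (after the try/except). Output: EQZ

Answer: EQZ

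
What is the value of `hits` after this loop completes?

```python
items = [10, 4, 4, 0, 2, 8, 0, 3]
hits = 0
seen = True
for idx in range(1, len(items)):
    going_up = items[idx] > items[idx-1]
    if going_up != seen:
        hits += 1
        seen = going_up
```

Count direction changes in [10, 4, 4, 0, 2, 8, 0, 3]
`hits` takes the values: 0 → 1 → 2 → 3 → 4

Answer: 4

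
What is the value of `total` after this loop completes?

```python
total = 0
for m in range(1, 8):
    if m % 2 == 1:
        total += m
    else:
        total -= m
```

Add odd, subtract even
`total` takes the values: 0 → 1 → -1 → 2 → -2 → 3 → -3 → 4

Answer: 4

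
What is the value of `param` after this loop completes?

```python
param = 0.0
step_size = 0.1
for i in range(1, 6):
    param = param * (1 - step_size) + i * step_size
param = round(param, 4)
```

Moving average with lr=0.1
`param` takes the values: 0.0 → 0.1 → 0.29 → 0.561 → 0.9049 → 1.31441 → 1.3144

Answer: 1.3144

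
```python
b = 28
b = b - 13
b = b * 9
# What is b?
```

Trace:
`b = 28` → b = 28
`b = b - 13` → b = 15
`b = b * 9` → b = 135
So b = 135

Answer: 135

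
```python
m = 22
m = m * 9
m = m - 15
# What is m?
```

Trace:
`m = 22` → m = 22
`m = m * 9` → m = 198
`m = m - 15` → m = 183
So m = 183

Answer: 183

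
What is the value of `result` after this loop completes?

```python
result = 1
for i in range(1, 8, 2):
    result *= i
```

Product of 1, 3, 5, ... up to 7
`result` takes the values: 1 → 3 → 15 → 105

Answer: 105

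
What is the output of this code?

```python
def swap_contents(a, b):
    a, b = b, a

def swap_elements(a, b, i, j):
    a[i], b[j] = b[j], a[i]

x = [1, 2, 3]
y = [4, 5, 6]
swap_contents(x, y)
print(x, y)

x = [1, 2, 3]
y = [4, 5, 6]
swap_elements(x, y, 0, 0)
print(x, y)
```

Key concept: parameter rebinding vs mutation.
Step by step:
`x = [1, 2, 3]` → x = [1, 2, 3]
`y = [4, 5, 6]` → y = [4, 5, 6]
`swap_contents(x, y)` → no visible change to tracked variables
`print(x, y)` → prints [1, 2, 3] [4, 5, 6]
`x = [1, 2, 3]` → x = [1, 2, 3]
`y = [4, 5, 6]` → y = [4, 5, 6]
`swap_elements(x, y, 0, 0)` → x = [4, 2, 3]; y = [1, 5, 6]
`print(x, y)` → prints [4, 2, 3] [1, 5, 6]

Answer:
[1, 2, 3] [4, 5, 6]
[4, 2, 3] [1, 5, 6]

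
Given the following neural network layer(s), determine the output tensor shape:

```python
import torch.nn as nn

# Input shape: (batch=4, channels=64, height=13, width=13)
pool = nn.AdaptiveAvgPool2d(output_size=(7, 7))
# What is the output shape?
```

Input: (4, 64, 13, 13) -> Output: (4, 64, 7, 7)

Answer: (4, 64, 7, 7)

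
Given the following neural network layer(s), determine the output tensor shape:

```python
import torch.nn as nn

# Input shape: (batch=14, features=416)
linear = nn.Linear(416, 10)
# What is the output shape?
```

Input: (14, 416) -> Output: (14, 10)

Answer: (14, 10)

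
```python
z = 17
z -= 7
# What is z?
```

Trace:
`z = 17` → z = 17
`z -= 7` → z = 10
So z = 10

Answer: 10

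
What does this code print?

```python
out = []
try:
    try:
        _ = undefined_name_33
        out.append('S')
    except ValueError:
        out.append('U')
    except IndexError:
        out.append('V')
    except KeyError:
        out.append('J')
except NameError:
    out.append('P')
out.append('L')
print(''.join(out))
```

Execution trace: 'P' (outer except NameError) → 'L' (after the try/except). Output: PL

Answer: PL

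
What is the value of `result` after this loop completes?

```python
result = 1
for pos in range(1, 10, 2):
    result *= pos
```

Product of 1, 3, 5, ... up to 9
`result` takes the values: 1 → 3 → 15 → 105 → 945

Answer: 945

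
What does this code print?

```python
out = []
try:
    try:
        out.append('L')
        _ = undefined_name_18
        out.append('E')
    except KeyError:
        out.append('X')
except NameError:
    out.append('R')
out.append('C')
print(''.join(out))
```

Execution trace: 'L' (try body) → 'R' (outer except NameError) → 'C' (after the try/except). Output: LRC

Answer: LRC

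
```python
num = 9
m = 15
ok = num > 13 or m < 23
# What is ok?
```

Trace:
`num = 9` → num = 9
`m = 15` → m = 15
`ok = num > 13 or m < 23` → ok = True
So ok = True

Answer: True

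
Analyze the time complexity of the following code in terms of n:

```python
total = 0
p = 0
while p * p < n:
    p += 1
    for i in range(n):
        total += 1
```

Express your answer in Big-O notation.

Each loop level contributes: √n × n. Multiplying the contributions gives O(n√n).

Answer: O(n√n)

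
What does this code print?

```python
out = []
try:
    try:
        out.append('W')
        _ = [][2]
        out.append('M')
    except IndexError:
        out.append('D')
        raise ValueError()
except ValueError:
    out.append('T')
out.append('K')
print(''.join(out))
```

Execution trace: 'W' (inner try body) → 'D' (inner except IndexError) → 'T' (outer except ValueError) → 'K' (after the try/except). Output: WDTK

Answer: WDTK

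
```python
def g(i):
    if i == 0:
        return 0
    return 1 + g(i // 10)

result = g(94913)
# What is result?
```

Count of digits of 94913: 5

Answer: 5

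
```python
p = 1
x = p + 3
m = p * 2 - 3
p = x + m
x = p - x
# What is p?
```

Trace:
`p = 1` → p = 1
`x = p + 3` → x = 4
`m = p * 2 - 3` → m = -1
`p = x + m` → p = 3
`x = p - x` → x = -1
So p = 3

Answer: 3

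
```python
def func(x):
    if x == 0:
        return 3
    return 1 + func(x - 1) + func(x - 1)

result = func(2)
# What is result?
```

func(x) = 1 + 2·func(x-1), func(0)=3. Closed form: (3+1)·2^2 - 1 = 15.

Answer: 15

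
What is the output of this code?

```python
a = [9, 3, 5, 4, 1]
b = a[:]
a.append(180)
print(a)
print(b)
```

Key concept: slice [:] creates copy.
Step by step:
`a = [9, 3, 5, 4, 1]` → a = [9, 3, 5, 4, 1]
`b = a[:]` → b = [9, 3, 5, 4, 1]
`a.append(180)` → a = [9, 3, 5, 4, 1, 180]
`print(a)` → prints [9, 3, 5, 4, 1, 180]
`print(b)` → prints [9, 3, 5, 4, 1]

Answer:
[9, 3, 5, 4, 1, 180]
[9, 3, 5, 4, 1]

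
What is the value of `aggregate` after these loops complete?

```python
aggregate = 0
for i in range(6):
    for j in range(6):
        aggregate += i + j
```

Sum of all i+j for i,j in 6x6
`aggregate` takes the values: 0 → 1 → 3 → 6 → 10 → 15 → 16 → 18 → 21 → 25 → 30 → 36 → 38 → 41 → 45 → 50 → 56 → 63 → 66 → 70 → 75 → 81 → 88 → 96 → 100 → 105 → 111 → 118 → 126 → 135 → 140 → 146 → 153 → 161 → 170 → 180

Answer: 180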